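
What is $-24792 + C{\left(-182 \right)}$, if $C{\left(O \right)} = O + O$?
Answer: $-25156$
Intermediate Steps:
$C{\left(O \right)} = 2 O$
$-24792 + C{\left(-182 \right)} = -24792 + 2 \left(-182\right) = -24792 - 364 = -25156$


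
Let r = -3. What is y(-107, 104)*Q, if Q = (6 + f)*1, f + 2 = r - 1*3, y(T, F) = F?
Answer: -208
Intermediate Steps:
f = -8 (f = -2 + (-3 - 1*3) = -2 + (-3 - 3) = -2 - 6 = -8)
Q = -2 (Q = (6 - 8)*1 = -2*1 = -2)
y(-107, 104)*Q = 104*(-2) = -208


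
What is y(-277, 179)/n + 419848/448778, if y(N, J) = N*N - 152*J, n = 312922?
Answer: 6981982327/6383295878 ≈ 1.0938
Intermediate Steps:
y(N, J) = N² - 152*J
y(-277, 179)/n + 419848/448778 = ((-277)² - 152*179)/312922 + 419848/448778 = (76729 - 27208)*(1/312922) + 419848*(1/448778) = 49521*(1/312922) + 19084/20399 = 49521/312922 + 19084/20399 = 6981982327/6383295878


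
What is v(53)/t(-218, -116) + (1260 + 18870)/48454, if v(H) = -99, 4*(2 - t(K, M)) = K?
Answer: -3659601/2737651 ≈ -1.3368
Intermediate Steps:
t(K, M) = 2 - K/4
v(53)/t(-218, -116) + (1260 + 18870)/48454 = -99/(2 - ¼*(-218)) + (1260 + 18870)/48454 = -99/(2 + 109/2) + 20130*(1/48454) = -99/113/2 + 10065/24227 = -99*2/113 + 10065/24227 = -198/113 + 10065/24227 = -3659601/2737651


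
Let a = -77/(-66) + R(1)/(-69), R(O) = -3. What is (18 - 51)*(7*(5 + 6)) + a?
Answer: -350491/138 ≈ -2539.8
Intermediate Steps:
a = 167/138 (a = -77/(-66) - 3/(-69) = -77*(-1/66) - 3*(-1/69) = 7/6 + 1/23 = 167/138 ≈ 1.2101)
(18 - 51)*(7*(5 + 6)) + a = (18 - 51)*(7*(5 + 6)) + 167/138 = -231*11 + 167/138 = -33*77 + 167/138 = -2541 + 167/138 = -350491/138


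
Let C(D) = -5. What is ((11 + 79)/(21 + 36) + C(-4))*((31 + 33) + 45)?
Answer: -7085/19 ≈ -372.89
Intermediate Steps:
((11 + 79)/(21 + 36) + C(-4))*((31 + 33) + 45) = ((11 + 79)/(21 + 36) - 5)*((31 + 33) + 45) = (90/57 - 5)*(64 + 45) = (90*(1/57) - 5)*109 = (30/19 - 5)*109 = -65/19*109 = -7085/19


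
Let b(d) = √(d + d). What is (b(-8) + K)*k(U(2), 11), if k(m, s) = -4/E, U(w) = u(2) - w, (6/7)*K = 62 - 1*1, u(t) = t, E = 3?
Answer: -854/9 - 16*I/3 ≈ -94.889 - 5.3333*I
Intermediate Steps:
K = 427/6 (K = 7*(62 - 1*1)/6 = 7*(62 - 1)/6 = (7/6)*61 = 427/6 ≈ 71.167)
U(w) = 2 - w
b(d) = √2*√d (b(d) = √(2*d) = √2*√d)
k(m, s) = -4/3
(b(-8) + K)*k(U(2), 11) = (√2*√(-8) + 427/6)*(-4/3) = (√2*(2*I*√2) + 427/6)*(-4/3) = (4*I + 427/6)*(-4/3) = (427/6 + 4*I)*(-4/3) = -854/9 - 16*I/3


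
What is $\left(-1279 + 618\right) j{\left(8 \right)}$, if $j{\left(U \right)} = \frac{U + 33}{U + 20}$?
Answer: $- \frac{27101}{28} \approx -967.89$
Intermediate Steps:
$j{\left(U \right)} = \frac{33 + U}{20 + U}$
$\left(-1279 + 618\right) j{\left(8 \right)} = \left(-1279 + 618\right) \frac{33 + 8}{20 + 8} = - 661 \cdot \frac{1}{28} \cdot 41 = \left(-661\right) \frac{41}{28} = - \frac{27101}{28}$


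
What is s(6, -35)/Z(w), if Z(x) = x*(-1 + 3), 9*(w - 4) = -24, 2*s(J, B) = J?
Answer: 9/8 ≈ 1.1250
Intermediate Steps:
s(J, B) = J/2
w = 4/3 (w = 4 + (⅑)*(-24) = 4 - 8/3 = 4/3 ≈ 1.3333)
Z(x) = 2*x (Z(x) = x*2 = 2*x)
s(6, -35)/Z(w) = ((½)*6)/((2*(4/3))) = 3/(8/3) = 3*(3/8) = 9/8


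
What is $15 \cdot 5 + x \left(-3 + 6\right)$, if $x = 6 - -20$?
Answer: $153$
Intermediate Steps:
$x = 26$ ($x = 6 + 20 = 26$)
$15 \cdot 5 + x \left(-3 + 6\right) = 15 \cdot 5 + 26 \left(-3 + 6\right) = 75 + 26 \cdot 3 = 75 + 78 = 153$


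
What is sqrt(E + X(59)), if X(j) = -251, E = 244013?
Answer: sqrt(243762) ≈ 493.72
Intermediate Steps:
sqrt(E + X(59)) = sqrt(244013 - 251) = sqrt(243762)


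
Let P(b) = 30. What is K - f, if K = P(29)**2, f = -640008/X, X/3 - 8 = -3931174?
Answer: 1768918032/1965583 ≈ 899.95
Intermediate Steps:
X = -11793498 (X = 24 + 3*(-3931174) = 24 - 11793522 = -11793498)
f = 106668/1965583 (f = -640008/(-11793498) = -640008*(-1/11793498) = 106668/1965583 ≈ 0.054268)
K = 900 (K = 30**2 = 900)
K - f = 900 - 1*106668/1965583 = 900 - 106668/1965583 = 1768918032/1965583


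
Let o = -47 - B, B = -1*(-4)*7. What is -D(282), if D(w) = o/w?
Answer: 25/94 ≈ 0.26596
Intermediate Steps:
B = 28 (B = 4*7 = 28)
o = -75 (o = -47 - 1*28 = -47 - 28 = -75)
D(w) = -75/w
-D(282) = -(-75)/282 = -1*(-25/94) = 25/94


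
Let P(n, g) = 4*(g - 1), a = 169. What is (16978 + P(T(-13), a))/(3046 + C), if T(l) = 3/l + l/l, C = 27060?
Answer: 8825/15053 ≈ 0.58626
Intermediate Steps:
T(l) = 1 + 3/l (T(l) = 3/l + 1 = 1 + 3/l)
P(n, g) = -4 + 4*g (P(n, g) = 4*(-1 + g) = -4 + 4*g)
(16978 + P(T(-13), a))/(3046 + C) = (16978 + (-4 + 4*169))/(3046 + 27060) = (16978 + (-4 + 676))/30106 = (16978 + 672)*(1/30106) = 17650*(1/30106) = 8825/15053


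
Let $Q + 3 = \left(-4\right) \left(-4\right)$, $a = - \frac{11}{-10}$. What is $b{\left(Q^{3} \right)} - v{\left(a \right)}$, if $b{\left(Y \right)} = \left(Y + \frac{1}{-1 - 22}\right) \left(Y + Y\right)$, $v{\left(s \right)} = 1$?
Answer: $\frac{222028797}{23} \approx 9.6534 \cdot 10^{6}$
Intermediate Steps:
$a = \frac{11}{10}$ ($a = \left(-11\right) \left(- \frac{1}{10}\right) = \frac{11}{10} \approx 1.1$)
$Q = 13$ ($Q = -3 - -16 = -3 + 16 = 13$)
$b{\left(Y \right)} = 2 Y \left(- \frac{1}{23} + Y\right)$ ($b{\left(Y \right)} = \left(Y + \frac{1}{-23}\right) 2 Y = \left(Y - \frac{1}{23}\right) 2 Y = \left(- \frac{1}{23} + Y\right) 2 Y = 2 Y \left(- \frac{1}{23} + Y\right)$)
$b{\left(Q^{3} \right)} - v{\left(a \right)} = \frac{2 \cdot 13^{3} \left(-1 + 23 \cdot 13^{3}\right)}{23} - 1 = \frac{2}{23} \cdot 2197 \left(-1 + 23 \cdot 2197\right) - 1 = \frac{2}{23} \cdot 2197 \left(-1 + 50531\right) - 1 = \frac{2}{23} \cdot 2197 \cdot 50530 - 1 = \frac{222028820}{23} - 1 = \frac{222028797}{23}$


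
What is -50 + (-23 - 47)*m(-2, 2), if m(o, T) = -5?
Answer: 300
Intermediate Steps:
-50 + (-23 - 47)*m(-2, 2) = -50 + (-23 - 47)*(-5) = -50 - 70*(-5) = -50 + 350 = 300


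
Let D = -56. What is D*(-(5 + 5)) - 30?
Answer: 530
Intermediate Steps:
D*(-(5 + 5)) - 30 = -(-56)*(5 + 5) - 30 = -(-56)*10 - 30 = -56*(-10) - 30 = 560 - 30 = 530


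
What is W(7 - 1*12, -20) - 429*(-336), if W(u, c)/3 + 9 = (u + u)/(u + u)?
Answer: 144120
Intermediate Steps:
W(u, c) = -24 (W(u, c) = -27 + 3*((u + u)/(u + u)) = -27 + 3*((2*u)/((2*u))) = -27 + 3*((2*u)*(1/(2*u))) = -27 + 3*1 = -27 + 3 = -24)
W(7 - 1*12, -20) - 429*(-336) = -24 - 429*(-336) = -24 + 144144 = 144120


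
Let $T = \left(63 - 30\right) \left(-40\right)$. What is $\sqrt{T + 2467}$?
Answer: $\sqrt{1147} \approx 33.867$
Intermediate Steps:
$T = -1320$ ($T = 33 \left(-40\right) = -1320$)
$\sqrt{T + 2467} = \sqrt{-1320 + 2467} = \sqrt{1147}$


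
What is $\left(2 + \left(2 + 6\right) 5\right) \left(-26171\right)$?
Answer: $-1099182$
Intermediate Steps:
$\left(2 + \left(2 + 6\right) 5\right) \left(-26171\right) = \left(2 + 8 \cdot 5\right) \left(-26171\right) = \left(2 + 40\right) \left(-26171\right) = 42 \left(-26171\right) = -1099182$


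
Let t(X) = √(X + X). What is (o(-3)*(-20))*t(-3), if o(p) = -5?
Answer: 100*I*√6 ≈ 244.95*I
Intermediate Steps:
t(X) = √2*√X (t(X) = √(2*X) = √2*√X)
(o(-3)*(-20))*t(-3) = (-5*(-20))*(√2*√(-3)) = 100*(√2*(I*√3)) = 100*(I*√6) = 100*I*√6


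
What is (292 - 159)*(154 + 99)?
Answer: 33649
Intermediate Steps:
(292 - 159)*(154 + 99) = 133*253 = 33649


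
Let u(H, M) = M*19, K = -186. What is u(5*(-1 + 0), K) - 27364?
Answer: -30898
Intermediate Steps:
u(H, M) = 19*M
u(5*(-1 + 0), K) - 27364 = 19*(-186) - 27364 = -3534 - 27364 = -30898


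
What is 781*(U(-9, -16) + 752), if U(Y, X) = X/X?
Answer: 588093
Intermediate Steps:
U(Y, X) = 1
781*(U(-9, -16) + 752) = 781*(1 + 752) = 781*753 = 588093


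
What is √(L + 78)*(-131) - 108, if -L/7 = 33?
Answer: -108 - 393*I*√17 ≈ -108.0 - 1620.4*I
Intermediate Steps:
L = -231 (L = -7*33 = -231)
√(L + 78)*(-131) - 108 = √(-231 + 78)*(-131) - 108 = √(-153)*(-131) - 108 = (3*I*√17)*(-131) - 108 = -393*I*√17 - 108 = -108 - 393*I*√17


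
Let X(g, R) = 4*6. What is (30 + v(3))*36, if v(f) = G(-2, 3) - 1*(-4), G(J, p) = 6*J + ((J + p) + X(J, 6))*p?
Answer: 3492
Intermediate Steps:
X(g, R) = 24
G(J, p) = 6*J + p*(24 + J + p) (G(J, p) = 6*J + ((J + p) + 24)*p = 6*J + (24 + J + p)*p = 6*J + p*(24 + J + p))
v(f) = 67 (v(f) = (3² + 6*(-2) + 24*3 - 2*3) - 1*(-4) = (9 - 12 + 72 - 6) + 4 = 63 + 4 = 67)
(30 + v(3))*36 = (30 + 67)*36 = 97*36 = 3492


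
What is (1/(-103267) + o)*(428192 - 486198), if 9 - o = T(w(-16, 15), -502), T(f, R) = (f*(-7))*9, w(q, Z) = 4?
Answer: -1563417504116/103267 ≈ -1.5140e+7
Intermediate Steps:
T(f, R) = -63*f (T(f, R) = -7*f*9 = -63*f)
o = 261 (o = 9 - (-63)*4 = 9 - 1*(-252) = 9 + 252 = 261)
(1/(-103267) + o)*(428192 - 486198) = (1/(-103267) + 261)*(428192 - 486198) = (-1/103267 + 261)*(-58006) = (26952686/103267)*(-58006) = -1563417504116/103267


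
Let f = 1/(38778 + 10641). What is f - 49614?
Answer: -2451874265/49419 ≈ -49614.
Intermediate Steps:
f = 1/49419 ≈ 2.0235e-5
f - 49614 = 1/49419 - 49614 = -2451874265/49419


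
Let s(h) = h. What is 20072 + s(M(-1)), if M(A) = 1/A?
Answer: 20071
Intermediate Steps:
M(A) = 1/A
20072 + s(M(-1)) = 20072 + 1/(-1) = 20072 - 1 = 20071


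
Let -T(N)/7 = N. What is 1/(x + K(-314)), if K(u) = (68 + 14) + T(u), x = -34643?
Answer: -1/32363 ≈ -3.0899e-5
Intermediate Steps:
T(N) = -7*N
K(u) = 82 - 7*u (K(u) = (68 + 14) - 7*u = 82 - 7*u)
1/(x + K(-314)) = 1/(-34643 + (82 - 7*(-314))) = 1/(-34643 + (82 + 2198)) = 1/(-34643 + 2280) = 1/(-32363) = -1/32363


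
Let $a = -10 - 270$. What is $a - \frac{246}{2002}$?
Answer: $- \frac{280403}{1001} \approx -280.12$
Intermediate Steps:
$a = -280$ ($a = -10 - 270 = -280$)
$a - \frac{246}{2002} = -280 - \frac{246}{2002} = -280 - 246 \cdot \frac{1}{2002} = -280 - \frac{123}{1001} = - \frac{280403}{1001}$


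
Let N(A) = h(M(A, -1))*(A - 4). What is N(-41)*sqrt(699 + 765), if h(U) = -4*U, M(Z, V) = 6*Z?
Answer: -88560*sqrt(366) ≈ -1.6943e+6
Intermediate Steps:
N(A) = -24*A*(-4 + A) (N(A) = (-24*A)*(A - 4) = (-24*A)*(-4 + A) = -24*A*(-4 + A))
N(-41)*sqrt(699 + 765) = (24*(-41)*(4 - 1*(-41)))*sqrt(699 + 765) = (24*(-41)*(4 + 41))*sqrt(1464) = (24*(-41)*45)*(2*sqrt(366)) = -88560*sqrt(366)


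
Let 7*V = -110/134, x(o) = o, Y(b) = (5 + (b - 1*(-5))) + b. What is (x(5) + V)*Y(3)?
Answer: 36640/469 ≈ 78.124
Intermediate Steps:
Y(b) = 10 + 2*b (Y(b) = (5 + (b + 5)) + b = (5 + (5 + b)) + b = (10 + b) + b = 10 + 2*b)
V = -55/469 (V = (-110/134)/7 = (-110*1/134)/7 = (⅐)*(-55/67) = -55/469 ≈ -0.11727)
(x(5) + V)*Y(3) = (5 - 55/469)*(10 + 2*3) = 2290*(10 + 6)/469 = (2290/469)*16 = 36640/469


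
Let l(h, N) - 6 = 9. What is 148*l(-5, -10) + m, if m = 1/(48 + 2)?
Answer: 111001/50 ≈ 2220.0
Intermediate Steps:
l(h, N) = 15 (l(h, N) = 6 + 9 = 15)
m = 1/50 ≈ 0.020000
148*l(-5, -10) + m = 148*15 + 1/50 = 2220 + 1/50 = 111001/50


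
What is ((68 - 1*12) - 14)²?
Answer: 1764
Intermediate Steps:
((68 - 1*12) - 14)² = ((68 - 12) - 14)² = (56 - 14)² = 42² = 1764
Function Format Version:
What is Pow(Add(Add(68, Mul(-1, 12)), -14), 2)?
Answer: 1764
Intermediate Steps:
Pow(Add(Add(68, Mul(-1, 12)), -14), 2) = Pow(Add(Add(68, -12), -14), 2) = Pow(Add(56, -14), 2) = Pow(42, 2) = 1764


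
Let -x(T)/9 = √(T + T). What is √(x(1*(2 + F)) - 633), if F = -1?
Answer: √(-633 - 9*√2) ≈ 25.411*I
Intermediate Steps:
x(T) = -9*√2*√T (x(T) = -9*√(T + T) = -9*√2*√T)
√(x(1*(2 + F)) - 633) = √(-9*√2*√(1*(2 - 1)) - 633) = √(-9*√2*√(1*1) - 633) = √(-9*√2*√1 - 633) = √(-9*√2*1 - 633) = √(-9*√2 - 633) = √(-633 - 9*√2)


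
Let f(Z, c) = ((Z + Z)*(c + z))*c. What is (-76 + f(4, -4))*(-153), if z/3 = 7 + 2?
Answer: 124236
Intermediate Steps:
z = 27 (z = 3*(7 + 2) = 3*9 = 27)
f(Z, c) = 2*Z*c*(27 + c) (f(Z, c) = ((Z + Z)*(c + 27))*c = ((2*Z)*(27 + c))*c = (2*Z*(27 + c))*c = 2*Z*c*(27 + c))
(-76 + f(4, -4))*(-153) = (-76 + 2*4*(-4)*(27 - 4))*(-153) = (-76 + 2*4*(-4)*23)*(-153) = (-76 - 736)*(-153) = -812*(-153) = 124236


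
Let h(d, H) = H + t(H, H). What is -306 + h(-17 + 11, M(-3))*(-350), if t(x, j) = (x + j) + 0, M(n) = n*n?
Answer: -9756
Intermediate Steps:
M(n) = n**2
t(x, j) = j + x (t(x, j) = (j + x) + 0 = j + x)
h(d, H) = 3*H (h(d, H) = H + (H + H) = H + 2*H = 3*H)
-306 + h(-17 + 11, M(-3))*(-350) = -306 + (3*(-3)**2)*(-350) = -306 + (3*9)*(-350) = -306 + 27*(-350) = -306 - 9450 = -9756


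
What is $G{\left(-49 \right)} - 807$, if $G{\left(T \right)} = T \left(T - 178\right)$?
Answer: $10316$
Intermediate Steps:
$G{\left(T \right)} = T \left(-178 + T\right)$
$G{\left(-49 \right)} - 807 = - 49 \left(-178 - 49\right) - 807 = \left(-49\right) \left(-227\right) - 807 = 11123 - 807 = 10316$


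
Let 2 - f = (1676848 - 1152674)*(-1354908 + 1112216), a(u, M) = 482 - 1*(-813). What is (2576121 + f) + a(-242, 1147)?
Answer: 127215413826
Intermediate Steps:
a(u, M) = 1295 (a(u, M) = 482 + 813 = 1295)
f = 127212836410 (f = 2 - (1676848 - 1152674)*(-1354908 + 1112216) = 2 - 524174*(-242692) = 2 - 1*(-127212836408) = 2 + 127212836408 = 127212836410)
(2576121 + f) + a(-242, 1147) = (2576121 + 127212836410) + 1295 = 127215412531 + 1295 = 127215413826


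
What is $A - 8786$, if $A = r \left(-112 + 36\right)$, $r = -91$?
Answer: $-1870$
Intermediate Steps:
$A = 6916$ ($A = - 91 \left(-112 + 36\right) = \left(-91\right) \left(-76\right) = 6916$)
$A - 8786 = 6916 - 8786 = -1870$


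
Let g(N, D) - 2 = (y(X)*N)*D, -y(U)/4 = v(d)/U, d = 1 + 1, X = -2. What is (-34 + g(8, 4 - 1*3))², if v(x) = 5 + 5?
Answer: 16384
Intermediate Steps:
d = 2
v(x) = 10
y(U) = -40/U
g(N, D) = 2 + 20*D*N (g(N, D) = 2 + ((-40/(-2))*N)*D = 2 + ((-40*(-½))*N)*D = 2 + (20*N)*D = 2 + 20*D*N)
(-34 + g(8, 4 - 1*3))² = (-34 + (2 + 20*(4 - 1*3)*8))² = (-34 + (2 + 20*(4 - 3)*8))² = (-34 + (2 + 20*1*8))² = (-34 + (2 + 160))² = (-34 + 162)² = 128² = 16384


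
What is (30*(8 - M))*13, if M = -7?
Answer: 5850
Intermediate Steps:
(30*(8 - M))*13 = (30*(8 - 1*(-7)))*13 = (30*(8 + 7))*13 = (30*15)*13 = 450*13 = 5850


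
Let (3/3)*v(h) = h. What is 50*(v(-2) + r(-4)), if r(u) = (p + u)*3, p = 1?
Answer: -550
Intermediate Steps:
v(h) = h
r(u) = 3 + 3*u (r(u) = (1 + u)*3 = 3 + 3*u)
50*(v(-2) + r(-4)) = 50*(-2 + (3 + 3*(-4))) = 50*(-2 + (3 - 12)) = 50*(-2 - 9) = 50*(-11) = -550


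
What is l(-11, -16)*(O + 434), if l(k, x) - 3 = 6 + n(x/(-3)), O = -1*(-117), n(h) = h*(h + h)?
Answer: 326743/9 ≈ 36305.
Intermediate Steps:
n(h) = 2*h² (n(h) = h*(2*h) = 2*h²)
O = 117
l(k, x) = 9 + 2*x²/9 (l(k, x) = 3 + (6 + 2*(x/(-3))²) = 3 + (6 + 2*(x*(-⅓))²) = 3 + (6 + 2*(-x/3)²) = 3 + (6 + 2*(x²/9)) = 3 + (6 + 2*x²/9) = 9 + 2*x²/9)
l(-11, -16)*(O + 434) = (9 + (2/9)*(-16)²)*(117 + 434) = (9 + (2/9)*256)*551 = (9 + 512/9)*551 = (593/9)*551 = 326743/9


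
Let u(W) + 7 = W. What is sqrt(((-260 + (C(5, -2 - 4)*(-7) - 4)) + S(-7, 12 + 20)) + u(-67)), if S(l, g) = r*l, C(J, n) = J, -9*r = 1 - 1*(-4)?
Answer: I*sqrt(3322)/3 ≈ 19.212*I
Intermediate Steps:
r = -5/9 (r = -(1 - 1*(-4))/9 = -(1 + 4)/9 = -1/9*5 = -5/9 ≈ -0.55556)
u(W) = -7 + W
S(l, g) = -5*l/9
sqrt(((-260 + (C(5, -2 - 4)*(-7) - 4)) + S(-7, 12 + 20)) + u(-67)) = sqrt(((-260 + (5*(-7) - 4)) - 5/9*(-7)) + (-7 - 67)) = sqrt(((-260 + (-35 - 4)) + 35/9) - 74) = sqrt(((-260 - 39) + 35/9) - 74) = sqrt((-299 + 35/9) - 74) = sqrt(-2656/9 - 74) = sqrt(-3322/9) = I*sqrt(3322)/3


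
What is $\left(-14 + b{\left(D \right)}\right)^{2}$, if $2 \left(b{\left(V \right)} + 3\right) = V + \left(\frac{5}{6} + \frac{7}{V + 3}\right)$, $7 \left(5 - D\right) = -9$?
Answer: $\frac{5087540929}{29811600} \approx 170.66$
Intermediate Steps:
$D = \frac{44}{7}$ ($D = 5 - - \frac{9}{7} = 5 + \frac{9}{7} = \frac{44}{7} \approx 6.2857$)
$b{\left(V \right)} = - \frac{31}{12} + \frac{V}{2} + \frac{7}{2 \left(3 + V\right)}$ ($b{\left(V \right)} = -3 + \frac{V + \left(\frac{5}{6} + \frac{7}{V + 3}\right)}{2} = -3 + \frac{V + \left(5 \cdot \frac{1}{6} + \frac{7}{3 + V}\right)}{2} = -3 + \frac{V + \left(\frac{5}{6} + \frac{7}{3 + V}\right)}{2} = -3 + \frac{\frac{5}{6} + V + \frac{7}{3 + V}}{2} = -3 + \left(\frac{5}{12} + \frac{V}{2} + \frac{7}{2 \left(3 + V\right)}\right) = - \frac{31}{12} + \frac{V}{2} + \frac{7}{2 \left(3 + V\right)}$)
$\left(-14 + b{\left(D \right)}\right)^{2} = \left(-14 + \frac{-51 - \frac{572}{7} + 6 \left(\frac{44}{7}\right)^{2}}{12 \left(3 + \frac{44}{7}\right)}\right)^{2} = \left(-14 + \frac{-51 - \frac{572}{7} + 6 \cdot \frac{1936}{49}}{12 \cdot \frac{65}{7}}\right)^{2} = \left(-14 + \frac{1}{12} \cdot \frac{7}{65} \left(-51 - \frac{572}{7} + \frac{11616}{49}\right)\right)^{2} = \left(-14 + \frac{1}{12} \cdot \frac{7}{65} \cdot \frac{5113}{49}\right)^{2} = \left(-14 + \frac{5113}{5460}\right)^{2} = \left(- \frac{71327}{5460}\right)^{2} = \frac{5087540929}{29811600}$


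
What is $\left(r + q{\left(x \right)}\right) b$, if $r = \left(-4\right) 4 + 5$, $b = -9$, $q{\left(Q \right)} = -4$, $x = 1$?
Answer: $135$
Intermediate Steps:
$r = -11$ ($r = -16 + 5 = -11$)
$\left(r + q{\left(x \right)}\right) b = \left(-11 - 4\right) \left(-9\right) = \left(-15\right) \left(-9\right) = 135$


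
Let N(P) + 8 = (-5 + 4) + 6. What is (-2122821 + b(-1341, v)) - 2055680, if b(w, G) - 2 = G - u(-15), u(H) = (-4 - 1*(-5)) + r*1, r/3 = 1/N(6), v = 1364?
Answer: -4177135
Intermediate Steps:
N(P) = -3 (N(P) = -8 + ((-5 + 4) + 6) = -8 + (-1 + 6) = -8 + 5 = -3)
r = -1 (r = 3/(-3) = 3*(-⅓) = -1)
u(H) = 0 (u(H) = (-4 - 1*(-5)) - 1*1 = (-4 + 5) - 1 = 1 - 1 = 0)
b(w, G) = 2 + G (b(w, G) = 2 + (G - 1*0) = 2 + (G + 0) = 2 + G)
(-2122821 + b(-1341, v)) - 2055680 = (-2122821 + (2 + 1364)) - 2055680 = (-2122821 + 1366) - 2055680 = -2121455 - 2055680 = -4177135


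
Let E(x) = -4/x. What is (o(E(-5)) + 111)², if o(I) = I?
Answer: 312481/25 ≈ 12499.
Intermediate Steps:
(o(E(-5)) + 111)² = (-4/(-5) + 111)² = (-4*(-⅕) + 111)² = (⅘ + 111)² = (559/5)² = 312481/25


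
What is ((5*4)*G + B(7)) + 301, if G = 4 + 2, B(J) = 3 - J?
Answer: 417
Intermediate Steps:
G = 6
((5*4)*G + B(7)) + 301 = ((5*4)*6 + (3 - 1*7)) + 301 = (20*6 + (3 - 7)) + 301 = (120 - 4) + 301 = 116 + 301 = 417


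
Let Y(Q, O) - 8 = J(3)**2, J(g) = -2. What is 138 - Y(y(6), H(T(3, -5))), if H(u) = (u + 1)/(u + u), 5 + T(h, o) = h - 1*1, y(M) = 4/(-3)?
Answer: 126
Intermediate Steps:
y(M) = -4/3 (y(M) = 4*(-1/3) = -4/3)
T(h, o) = -6 + h (T(h, o) = -5 + (h - 1*1) = -5 + (h - 1) = -5 + (-1 + h) = -6 + h)
H(u) = (1 + u)/(2*u) (H(u) = (1 + u)/((2*u)) = (1 + u)*(1/(2*u)) = (1 + u)/(2*u))
Y(Q, O) = 12 (Y(Q, O) = 8 + (-2)**2 = 8 + 4 = 12)
138 - Y(y(6), H(T(3, -5))) = 138 - 1*12 = 138 - 12 = 126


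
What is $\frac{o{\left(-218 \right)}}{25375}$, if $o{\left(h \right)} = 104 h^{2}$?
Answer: $\frac{4942496}{25375} \approx 194.78$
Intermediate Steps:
$\frac{o{\left(-218 \right)}}{25375} = \frac{104 \left(-218\right)^{2}}{25375} = 104 \cdot 47524 \cdot \frac{1}{25375} = 4942496 \cdot \frac{1}{25375} = \frac{4942496}{25375}$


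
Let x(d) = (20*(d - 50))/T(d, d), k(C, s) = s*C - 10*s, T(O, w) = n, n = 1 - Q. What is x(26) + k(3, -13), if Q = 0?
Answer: -389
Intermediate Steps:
n = 1 (n = 1 - 1*0 = 1 + 0 = 1)
T(O, w) = 1
k(C, s) = -10*s + C*s (k(C, s) = C*s - 10*s = -10*s + C*s)
x(d) = -1000 + 20*d (x(d) = (20*(d - 50))/1 = (20*(-50 + d))*1 = (-1000 + 20*d)*1 = -1000 + 20*d)
x(26) + k(3, -13) = (-1000 + 20*26) - 13*(-10 + 3) = (-1000 + 520) - 13*(-7) = -480 + 91 = -389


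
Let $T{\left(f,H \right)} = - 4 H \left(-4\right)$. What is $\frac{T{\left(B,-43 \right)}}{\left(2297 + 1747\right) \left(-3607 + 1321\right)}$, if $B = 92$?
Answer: $\frac{86}{1155573} \approx 7.4422 \cdot 10^{-5}$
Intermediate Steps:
$T{\left(f,H \right)} = 16 H$
$\frac{T{\left(B,-43 \right)}}{\left(2297 + 1747\right) \left(-3607 + 1321\right)} = \frac{16 \left(-43\right)}{\left(2297 + 1747\right) \left(-3607 + 1321\right)} = - \frac{688}{4044 \left(-2286\right)} = - \frac{688}{-9244584} = \left(-688\right) \left(- \frac{1}{9244584}\right) = \frac{86}{1155573}$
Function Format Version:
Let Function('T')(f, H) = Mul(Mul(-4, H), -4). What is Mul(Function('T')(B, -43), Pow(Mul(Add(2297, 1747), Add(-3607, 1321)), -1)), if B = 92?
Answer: Rational(86, 1155573) ≈ 7.4422e-5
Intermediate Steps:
Function('T')(f, H) = Mul(16, H)
Mul(Function('T')(B, -43), Pow(Mul(Add(2297, 1747), Add(-3607, 1321)), -1)) = Mul(Mul(16, -43), Pow(Mul(Add(2297, 1747), Add(-3607, 1321)), -1)) = Mul(-688, Pow(Mul(4044, -2286), -1)) = Mul(-688, Pow(-9244584, -1)) = Mul(-688, Rational(-1, 9244584)) = Rational(86, 1155573)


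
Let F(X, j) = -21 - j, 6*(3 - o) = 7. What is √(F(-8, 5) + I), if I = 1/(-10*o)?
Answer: I*√78815/55 ≈ 5.1044*I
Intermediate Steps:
o = 11/6 (o = 3 - ⅙*7 = 3 - 7/6 = 11/6 ≈ 1.8333)
I = -3/55 (I = 1/(-10*11/6) = 1/(-55/3) = -3/55 ≈ -0.054545)
√(F(-8, 5) + I) = √((-21 - 1*5) - 3/55) = √((-21 - 5) - 3/55) = √(-26 - 3/55) = √(-1433/55) = I*√78815/55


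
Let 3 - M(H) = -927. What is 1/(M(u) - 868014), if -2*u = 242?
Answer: -1/867084 ≈ -1.1533e-6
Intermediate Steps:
u = -121 (u = -1/2*242 = -121)
M(H) = 930 (M(H) = 3 - 1*(-927) = 3 + 927 = 930)
1/(M(u) - 868014) = 1/(930 - 868014) = 1/(-867084) = -1/867084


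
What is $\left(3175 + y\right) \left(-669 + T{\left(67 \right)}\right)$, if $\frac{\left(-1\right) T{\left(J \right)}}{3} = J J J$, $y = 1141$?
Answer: $-3897166728$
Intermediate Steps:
$T{\left(J \right)} = - 3 J^{3}$ ($T{\left(J \right)} = - 3 J J J = - 3 J^{2} J = - 3 J^{3}$)
$\left(3175 + y\right) \left(-669 + T{\left(67 \right)}\right) = \left(3175 + 1141\right) \left(-669 - 3 \cdot 67^{3}\right) = 4316 \left(-669 - 902289\right) = 4316 \left(-902958\right) = -3897166728$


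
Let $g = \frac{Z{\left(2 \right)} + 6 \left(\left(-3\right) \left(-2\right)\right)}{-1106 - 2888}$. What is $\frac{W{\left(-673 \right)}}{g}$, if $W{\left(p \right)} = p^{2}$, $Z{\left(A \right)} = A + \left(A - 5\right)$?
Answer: $- \frac{1808998426}{35} \approx -5.1686 \cdot 10^{7}$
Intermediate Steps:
$Z{\left(A \right)} = -5 + 2 A$ ($Z{\left(A \right)} = A + \left(-5 + A\right) = -5 + 2 A$)
$g = - \frac{35}{3994}$ ($g = \frac{\left(-5 + 2 \cdot 2\right) + 6 \left(\left(-3\right) \left(-2\right)\right)}{-1106 - 2888} = \frac{\left(-5 + 4\right) + 6 \cdot 6}{-3994} = \left(-1 + 36\right) \left(- \frac{1}{3994}\right) = 35 \left(- \frac{1}{3994}\right) = - \frac{35}{3994} \approx -0.0087631$)
$\frac{W{\left(-673 \right)}}{g} = \frac{\left(-673\right)^{2}}{- \frac{35}{3994}} = 452929 \left(- \frac{3994}{35}\right) = - \frac{1808998426}{35}$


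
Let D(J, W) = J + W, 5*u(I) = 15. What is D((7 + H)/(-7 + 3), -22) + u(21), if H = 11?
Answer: -47/2 ≈ -23.500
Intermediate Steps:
u(I) = 3 (u(I) = (⅕)*15 = 3)
D((7 + H)/(-7 + 3), -22) + u(21) = ((7 + 11)/(-7 + 3) - 22) + 3 = (18/(-4) - 22) + 3 = (18*(-¼) - 22) + 3 = (-9/2 - 22) + 3 = -53/2 + 3 = -47/2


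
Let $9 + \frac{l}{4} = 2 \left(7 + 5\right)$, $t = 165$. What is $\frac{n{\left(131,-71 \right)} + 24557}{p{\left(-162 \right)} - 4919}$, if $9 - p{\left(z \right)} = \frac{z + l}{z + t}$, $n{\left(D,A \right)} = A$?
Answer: $- \frac{231}{46} \approx -5.0217$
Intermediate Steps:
$l = 60$ ($l = -36 + 4 \cdot 2 \left(7 + 5\right) = -36 + 4 \cdot 2 \cdot 12 = -36 + 4 \cdot 24 = -36 + 96 = 60$)
$p{\left(z \right)} = 9 - \frac{60 + z}{165 + z}$ ($p{\left(z \right)} = 9 - \frac{z + 60}{z + 165} = 9 - \frac{60 + z}{165 + z}$)
$\frac{n{\left(131,-71 \right)} + 24557}{p{\left(-162 \right)} - 4919} = \frac{-71 + 24557}{\frac{1425 + 8 \left(-162\right)}{165 - 162} - 4919} = \frac{24486}{\frac{1425 - 1296}{3} - 4919} = \frac{24486}{\frac{1}{3} \cdot 129 - 4919} = \frac{24486}{43 - 4919} = \frac{24486}{-4876} = 24486 \left(- \frac{1}{4876}\right) = - \frac{231}{46}$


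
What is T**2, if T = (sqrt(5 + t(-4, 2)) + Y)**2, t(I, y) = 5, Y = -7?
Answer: (7 - sqrt(10))**4 ≈ 216.92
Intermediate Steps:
T = (-7 + sqrt(10))**2 (T = (sqrt(5 + 5) - 7)**2 = (sqrt(10) - 7)**2 = (-7 + sqrt(10))**2 ≈ 14.728)
T**2 = ((7 - sqrt(10))**2)**2 = (7 - sqrt(10))**4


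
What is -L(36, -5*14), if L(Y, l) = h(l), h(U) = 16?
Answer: -16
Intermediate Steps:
L(Y, l) = 16
-L(36, -5*14) = -1*16 = -16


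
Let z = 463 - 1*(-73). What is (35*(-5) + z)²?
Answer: 130321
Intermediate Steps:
z = 536 (z = 463 + 73 = 536)
(35*(-5) + z)² = (35*(-5) + 536)² = (-175 + 536)² = 361² = 130321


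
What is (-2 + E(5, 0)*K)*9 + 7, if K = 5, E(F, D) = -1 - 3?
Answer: -191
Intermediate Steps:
E(F, D) = -4
(-2 + E(5, 0)*K)*9 + 7 = (-2 - 4*5)*9 + 7 = (-2 - 20)*9 + 7 = -22*9 + 7 = -198 + 7 = -191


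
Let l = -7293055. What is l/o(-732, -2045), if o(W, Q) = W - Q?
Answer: -7293055/1313 ≈ -5554.5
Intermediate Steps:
l/o(-732, -2045) = -7293055/(-732 - 1*(-2045)) = -7293055/(-732 + 2045) = -7293055/1313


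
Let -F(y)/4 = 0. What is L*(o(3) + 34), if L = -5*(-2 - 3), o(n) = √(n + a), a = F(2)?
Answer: 850 + 25*√3 ≈ 893.30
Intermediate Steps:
F(y) = 0 (F(y) = -4*0 = 0)
a = 0
o(n) = √n (o(n) = √(n + 0) = √n)
L = 25 (L = -5*(-5) = 25)
L*(o(3) + 34) = 25*(√3 + 34) = 25*(34 + √3) = 850 + 25*√3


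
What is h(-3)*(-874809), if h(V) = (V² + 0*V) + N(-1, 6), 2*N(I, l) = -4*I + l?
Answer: -12247326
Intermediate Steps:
N(I, l) = l/2 - 2*I (N(I, l) = (-4*I + l)/2 = (l - 4*I)/2 = l/2 - 2*I)
h(V) = 5 + V² (h(V) = (V² + 0*V) + ((½)*6 - 2*(-1)) = (V² + 0) + (3 + 2) = V² + 5 = 5 + V²)
h(-3)*(-874809) = (5 + (-3)²)*(-874809) = (5 + 9)*(-874809) = 14*(-874809) = -12247326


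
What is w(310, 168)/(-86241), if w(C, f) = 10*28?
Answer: -280/86241 ≈ -0.0032467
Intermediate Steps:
w(C, f) = 280
w(310, 168)/(-86241) = 280/(-86241) = 280*(-1/86241) = -280/86241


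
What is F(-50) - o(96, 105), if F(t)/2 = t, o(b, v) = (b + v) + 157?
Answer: -458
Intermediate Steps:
o(b, v) = 157 + b + v
F(t) = 2*t
F(-50) - o(96, 105) = 2*(-50) - (157 + 96 + 105) = -100 - 1*358 = -100 - 358 = -458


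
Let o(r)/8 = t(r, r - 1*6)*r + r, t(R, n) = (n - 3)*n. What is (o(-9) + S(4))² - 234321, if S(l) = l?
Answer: 380327743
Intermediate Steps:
t(R, n) = n*(-3 + n) (t(R, n) = (-3 + n)*n = n*(-3 + n))
o(r) = 8*r + 8*r*(-9 + r)*(-6 + r) (o(r) = 8*(((r - 1*6)*(-3 + (r - 1*6)))*r + r) = 8*(((r - 6)*(-3 + (r - 6)))*r + r) = 8*(((-6 + r)*(-3 + (-6 + r)))*r + r) = 8*(((-6 + r)*(-9 + r))*r + r) = 8*(((-9 + r)*(-6 + r))*r + r) = 8*(r*(-9 + r)*(-6 + r) + r) = 8*(r + r*(-9 + r)*(-6 + r)) = 8*r + 8*r*(-9 + r)*(-6 + r))
(o(-9) + S(4))² - 234321 = (8*(-9)*(1 + (-9 - 9)*(-6 - 9)) + 4)² - 234321 = (8*(-9)*(1 - 18*(-15)) + 4)² - 234321 = (8*(-9)*(1 + 270) + 4)² - 234321 = (8*(-9)*271 + 4)² - 234321 = (-19512 + 4)² - 234321 = (-19508)² - 234321 = 380562064 - 234321 = 380327743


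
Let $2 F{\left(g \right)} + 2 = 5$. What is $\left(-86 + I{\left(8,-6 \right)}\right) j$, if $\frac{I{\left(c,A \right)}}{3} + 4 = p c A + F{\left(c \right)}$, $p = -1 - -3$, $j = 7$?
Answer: $- \frac{5341}{2} \approx -2670.5$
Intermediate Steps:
$F{\left(g \right)} = \frac{3}{2}$ ($F{\left(g \right)} = -1 + \frac{1}{2} \cdot 5 = -1 + \frac{5}{2} = \frac{3}{2}$)
$p = 2$ ($p = -1 + 3 = 2$)
$I{\left(c,A \right)} = - \frac{15}{2} + 6 A c$ ($I{\left(c,A \right)} = -12 + 3 \left(2 c A + \frac{3}{2}\right) = -12 + 3 \left(2 A c + \frac{3}{2}\right) = -12 + 3 \left(\frac{3}{2} + 2 A c\right) = -12 + \left(\frac{9}{2} + 6 A c\right) = - \frac{15}{2} + 6 A c$)
$\left(-86 + I{\left(8,-6 \right)}\right) j = \left(-86 + \left(- \frac{15}{2} + 6 \left(-6\right) 8\right)\right) 7 = \left(-86 - \frac{591}{2}\right) 7 = \left(- \frac{763}{2}\right) 7 = - \frac{5341}{2}$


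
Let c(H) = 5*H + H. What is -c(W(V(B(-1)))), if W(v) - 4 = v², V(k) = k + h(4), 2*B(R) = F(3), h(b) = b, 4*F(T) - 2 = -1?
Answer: -4035/32 ≈ -126.09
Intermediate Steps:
F(T) = ¼ (F(T) = ½ + (¼)*(-1) = ½ - ¼ = ¼)
B(R) = ⅛ (B(R) = (½)*(¼) = ⅛)
V(k) = 4 + k (V(k) = k + 4 = 4 + k)
W(v) = 4 + v²
c(H) = 6*H
-c(W(V(B(-1)))) = -6*(4 + (4 + ⅛)²) = -6*(4 + (33/8)²) = -6*(4 + 1089/64) = -6*1345/64 = -1*4035/32 = -4035/32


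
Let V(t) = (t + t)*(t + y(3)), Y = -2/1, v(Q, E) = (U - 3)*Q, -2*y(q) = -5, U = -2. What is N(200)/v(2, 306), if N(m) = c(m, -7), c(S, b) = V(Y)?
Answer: ⅕ ≈ 0.20000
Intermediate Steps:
y(q) = 5/2 (y(q) = -½*(-5) = 5/2)
v(Q, E) = -5*Q (v(Q, E) = (-2 - 3)*Q = -5*Q)
Y = -2 (Y = -2*1 = -2)
V(t) = 2*t*(5/2 + t) (V(t) = (t + t)*(t + 5/2) = (2*t)*(5/2 + t) = 2*t*(5/2 + t))
c(S, b) = -2 (c(S, b) = -2*(5 + 2*(-2)) = -2*(5 - 4) = -2*1 = -2)
N(m) = -2
N(200)/v(2, 306) = -2/((-5*2)) = -2/(-10) = -2*(-⅒) = ⅕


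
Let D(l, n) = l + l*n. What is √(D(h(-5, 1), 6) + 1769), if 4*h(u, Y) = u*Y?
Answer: √7041/2 ≈ 41.955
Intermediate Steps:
h(u, Y) = Y*u/4 (h(u, Y) = (u*Y)/4 = (Y*u)/4 = Y*u/4)
√(D(h(-5, 1), 6) + 1769) = √(((¼)*1*(-5))*(1 + 6) + 1769) = √(-5/4*7 + 1769) = √(-35/4 + 1769) = √(7041/4) = √7041/2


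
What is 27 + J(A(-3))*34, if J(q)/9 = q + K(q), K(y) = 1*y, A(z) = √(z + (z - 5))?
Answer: 27 + 612*I*√11 ≈ 27.0 + 2029.8*I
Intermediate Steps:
A(z) = √(-5 + 2*z) (A(z) = √(z + (-5 + z)) = √(-5 + 2*z))
K(y) = y
J(q) = 18*q (J(q) = 9*(q + q) = 9*(2*q) = 18*q)
27 + J(A(-3))*34 = 27 + (18*√(-5 + 2*(-3)))*34 = 27 + (18*√(-5 - 6))*34 = 27 + (18*√(-11))*34 = 27 + (18*(I*√11))*34 = 27 + (18*I*√11)*34 = 27 + 612*I*√11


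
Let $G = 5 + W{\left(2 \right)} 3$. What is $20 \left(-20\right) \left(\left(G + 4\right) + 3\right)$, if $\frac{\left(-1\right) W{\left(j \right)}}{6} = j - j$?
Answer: $-4800$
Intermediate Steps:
$W{\left(j \right)} = 0$ ($W{\left(j \right)} = - 6 \left(j - j\right) = \left(-6\right) 0 = 0$)
$G = 5$ ($G = 5 + 0 \cdot 3 = 5 + 0 = 5$)
$20 \left(-20\right) \left(\left(G + 4\right) + 3\right) = 20 \left(-20\right) \left(\left(5 + 4\right) + 3\right) = - 400 \left(9 + 3\right) = \left(-400\right) 12 = -4800$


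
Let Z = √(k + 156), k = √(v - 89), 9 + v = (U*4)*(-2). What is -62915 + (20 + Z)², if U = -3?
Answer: -62915 + (20 + √(156 + I*√74))² ≈ -61859.0 + 22.372*I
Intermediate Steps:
v = 15 (v = -9 - 3*4*(-2) = -9 - 12*(-2) = -9 + 24 = 15)
k = I*√74 (k = √(15 - 89) = √(-74) = I*√74 ≈ 8.6023*I)
Z = √(156 + I*√74) (Z = √(I*√74 + 156) = √(156 + I*√74) ≈ 12.495 + 0.34424*I)
-62915 + (20 + Z)² = -62915 + (20 + √(156 + I*√74))²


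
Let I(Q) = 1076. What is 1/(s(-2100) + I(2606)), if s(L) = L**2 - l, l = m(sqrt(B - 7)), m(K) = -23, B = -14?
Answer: 1/4411099 ≈ 2.2670e-7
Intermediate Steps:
l = -23
s(L) = 23 + L**2 (s(L) = L**2 - 1*(-23) = L**2 + 23 = 23 + L**2)
1/(s(-2100) + I(2606)) = 1/((23 + (-2100)**2) + 1076) = 1/((23 + 4410000) + 1076) = 1/(4410023 + 1076) = 1/4411099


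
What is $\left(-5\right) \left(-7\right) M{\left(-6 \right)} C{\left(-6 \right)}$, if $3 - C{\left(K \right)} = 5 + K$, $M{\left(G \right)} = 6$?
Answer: $840$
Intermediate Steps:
$C{\left(K \right)} = -2 - K$ ($C{\left(K \right)} = 3 - \left(5 + K\right) = -2 - K$)
$\left(-5\right) \left(-7\right) M{\left(-6 \right)} C{\left(-6 \right)} = \left(-5\right) \left(-7\right) 6 \left(-2 - -6\right) = 35 \cdot 6 \left(-2 + 6\right) = 210 \cdot 4 = 840$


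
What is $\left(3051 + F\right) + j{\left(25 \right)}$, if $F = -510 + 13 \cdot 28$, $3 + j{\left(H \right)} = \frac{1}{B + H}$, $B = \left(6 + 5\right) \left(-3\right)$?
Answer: $\frac{23215}{8} \approx 2901.9$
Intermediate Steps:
$B = -33$ ($B = 11 \left(-3\right) = -33$)
$j{\left(H \right)} = -3 + \frac{1}{-33 + H}$
$F = -146$ ($F = -510 + 364 = -146$)
$\left(3051 + F\right) + j{\left(25 \right)} = \left(3051 - 146\right) + \frac{100 - 75}{-33 + 25} = 2905 + \frac{100 - 75}{-8} = 2905 - \frac{25}{8} = \frac{23215}{8}$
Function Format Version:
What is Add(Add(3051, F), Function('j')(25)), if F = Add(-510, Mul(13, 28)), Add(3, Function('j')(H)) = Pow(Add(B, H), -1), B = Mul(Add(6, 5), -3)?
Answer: Rational(23215, 8) ≈ 2901.9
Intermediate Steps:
B = -33 (B = Mul(11, -3) = -33)
Function('j')(H) = Add(-3, Pow(Add(-33, H), -1))
F = -146 (F = Add(-510, 364) = -146)
Add(Add(3051, F), Function('j')(25)) = Add(Add(3051, -146), Mul(Pow(Add(-33, 25), -1), Add(100, Mul(-3, 25)))) = Add(2905, Mul(Pow(-8, -1), Add(100, -75))) = Add(2905, Mul(Rational(-1, 8), 25)) = Add(2905, Rational(-25, 8)) = Rational(23215, 8)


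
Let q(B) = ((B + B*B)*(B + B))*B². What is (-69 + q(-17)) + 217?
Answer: -2672524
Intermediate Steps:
q(B) = 2*B³*(B + B²) (q(B) = ((B + B²)*(2*B))*B² = (2*B*(B + B²))*B² = 2*B³*(B + B²))
(-69 + q(-17)) + 217 = (-69 + 2*(-17)⁴*(1 - 17)) + 217 = (-69 + 2*83521*(-16)) + 217 = (-69 - 2672672) + 217 = -2672741 + 217 = -2672524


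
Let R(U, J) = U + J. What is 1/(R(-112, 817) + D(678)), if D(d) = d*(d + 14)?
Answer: 1/469881 ≈ 2.1282e-6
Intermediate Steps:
D(d) = d*(14 + d)
R(U, J) = J + U
1/(R(-112, 817) + D(678)) = 1/((817 - 112) + 678*(14 + 678)) = 1/(705 + 678*692) = 1/(705 + 469176) = 1/469881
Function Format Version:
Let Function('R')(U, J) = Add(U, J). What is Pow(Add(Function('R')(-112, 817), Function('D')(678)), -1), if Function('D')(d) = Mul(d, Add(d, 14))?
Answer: Rational(1, 469881) ≈ 2.1282e-6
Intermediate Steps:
Function('D')(d) = Mul(d, Add(14, d))
Function('R')(U, J) = Add(J, U)
Pow(Add(Function('R')(-112, 817), Function('D')(678)), -1) = Pow(Add(Add(817, -112), Mul(678, Add(14, 678))), -1) = Pow(Add(705, Mul(678, 692)), -1) = Pow(Add(705, 469176), -1) = Pow(469881, -1) = Rational(1, 469881)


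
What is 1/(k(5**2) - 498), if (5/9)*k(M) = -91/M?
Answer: -125/63069 ≈ -0.0019820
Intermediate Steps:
k(M) = -819/(5*M) (k(M) = 9*(-91/M)/5 = -819/(5*M))
1/(k(5**2) - 498) = 1/(-819/(5*(5**2)) - 498) = 1/(-819/5/25 - 498) = 1/(-819/5*1/25 - 498) = 1/(-819/125 - 498) = 1/(-63069/125) = -125/63069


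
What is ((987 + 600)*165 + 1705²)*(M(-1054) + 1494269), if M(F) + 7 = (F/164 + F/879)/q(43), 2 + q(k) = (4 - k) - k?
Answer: 511948834517313050/108117 ≈ 4.7351e+12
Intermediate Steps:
q(k) = 2 - 2*k (q(k) = -2 + ((4 - k) - k) = -2 + (4 - 2*k) = 2 - 2*k)
M(F) = -7 - 149*F/1729872 (M(F) = -7 + (F/164 + F/879)/(2 - 2*43) = -7 + (F*(1/164) + F*(1/879))/(2 - 86) = -7 + (F/164 + F/879)/(-84) = -7 + (1043*F/144156)*(-1/84) = -7 - 149*F/1729872)
((987 + 600)*165 + 1705²)*(M(-1054) + 1494269) = ((987 + 600)*165 + 1705²)*((-7 - 149/1729872*(-1054)) + 1494269) = (1587*165 + 2907025)*((-7 + 78523/864936) + 1494269) = (261855 + 2907025)*(-5976029/864936 + 1494269) = 3168880*(1292441075755/864936) = 511948834517313050/108117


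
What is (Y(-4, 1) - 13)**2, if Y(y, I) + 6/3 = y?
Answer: 361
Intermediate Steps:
Y(y, I) = -2 + y
(Y(-4, 1) - 13)**2 = ((-2 - 4) - 13)**2 = (-6 - 13)**2 = (-19)**2 = 361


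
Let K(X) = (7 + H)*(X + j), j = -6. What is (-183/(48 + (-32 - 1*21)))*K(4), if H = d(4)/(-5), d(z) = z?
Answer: -11346/25 ≈ -453.84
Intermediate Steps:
H = -⅘ (H = 4/(-5) = 4*(-⅕) = -⅘ ≈ -0.80000)
K(X) = -186/5 + 31*X/5 (K(X) = (7 - ⅘)*(X - 6) = 31*(-6 + X)/5 = -186/5 + 31*X/5)
(-183/(48 + (-32 - 1*21)))*K(4) = (-183/(48 + (-32 - 1*21)))*(-186/5 + (31/5)*4) = (-183/(48 + (-32 - 21)))*(-186/5 + 124/5) = (-183/(48 - 53))*(-62/5) = (-183/(-5))*(-62/5) = -⅕*(-183)*(-62/5) = (183/5)*(-62/5) = -11346/25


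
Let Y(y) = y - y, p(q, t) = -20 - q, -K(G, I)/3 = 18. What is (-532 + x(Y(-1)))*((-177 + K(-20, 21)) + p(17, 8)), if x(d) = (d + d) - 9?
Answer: 144988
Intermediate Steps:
K(G, I) = -54 (K(G, I) = -3*18 = -54)
Y(y) = 0
x(d) = -9 + 2*d (x(d) = 2*d - 9 = -9 + 2*d)
(-532 + x(Y(-1)))*((-177 + K(-20, 21)) + p(17, 8)) = (-532 + (-9 + 2*0))*((-177 - 54) + (-20 - 1*17)) = (-532 + (-9 + 0))*(-231 + (-20 - 17)) = (-532 - 9)*(-231 - 37) = -541*(-268) = 144988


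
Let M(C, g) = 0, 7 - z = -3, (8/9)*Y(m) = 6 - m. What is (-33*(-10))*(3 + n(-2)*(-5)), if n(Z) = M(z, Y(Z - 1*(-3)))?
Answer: 990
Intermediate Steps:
Y(m) = 27/4 - 9*m/8 (Y(m) = 9*(6 - m)/8 = 27/4 - 9*m/8)
z = 10 (z = 7 - 1*(-3) = 7 + 3 = 10)
n(Z) = 0
(-33*(-10))*(3 + n(-2)*(-5)) = (-33*(-10))*(3 + 0*(-5)) = 330*(3 + 0) = 330*3 = 990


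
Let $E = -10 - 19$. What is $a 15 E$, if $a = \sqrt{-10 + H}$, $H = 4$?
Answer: $- 435 i \sqrt{6} \approx - 1065.5 i$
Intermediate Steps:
$E = -29$ ($E = -10 - 19 = -29$)
$a = i \sqrt{6}$ ($a = \sqrt{-10 + 4} = \sqrt{-6} = i \sqrt{6} \approx 2.4495 i$)
$a 15 E = i \sqrt{6} \cdot 15 \left(-29\right) = 15 i \sqrt{6} \left(-29\right) = - 435 i \sqrt{6}$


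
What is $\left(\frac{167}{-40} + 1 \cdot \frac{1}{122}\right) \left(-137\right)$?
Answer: $\frac{1392879}{2440} \approx 570.85$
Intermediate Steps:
$\left(\frac{167}{-40} + 1 \cdot \frac{1}{122}\right) \left(-137\right) = \left(167 \left(- \frac{1}{40}\right) + 1 \cdot \frac{1}{122}\right) \left(-137\right) = \left(- \frac{167}{40} + \frac{1}{122}\right) \left(-137\right) = \left(- \frac{10167}{2440}\right) \left(-137\right) = \frac{1392879}{2440}$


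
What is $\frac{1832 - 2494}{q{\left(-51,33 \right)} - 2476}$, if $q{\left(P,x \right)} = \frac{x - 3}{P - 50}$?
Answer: $\frac{33431}{125053} \approx 0.26733$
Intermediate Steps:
$q{\left(P,x \right)} = \frac{-3 + x}{-50 + P}$
$\frac{1832 - 2494}{q{\left(-51,33 \right)} - 2476} = \frac{1832 - 2494}{\frac{-3 + 33}{-50 - 51} - 2476} = - \frac{662}{\frac{1}{-101} \cdot 30 - 2476} = - \frac{662}{\left(- \frac{1}{101}\right) 30 - 2476} = - \frac{662}{- \frac{30}{101} - 2476} = - \frac{662}{- \frac{250106}{101}} = \left(-662\right) \left(- \frac{101}{250106}\right) = \frac{33431}{125053}$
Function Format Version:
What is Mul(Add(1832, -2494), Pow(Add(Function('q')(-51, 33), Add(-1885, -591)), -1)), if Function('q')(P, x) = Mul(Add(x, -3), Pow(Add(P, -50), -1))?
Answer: Rational(33431, 125053) ≈ 0.26733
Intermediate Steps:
Function('q')(P, x) = Mul(Pow(Add(-50, P), -1), Add(-3, x)) (Function('q')(P, x) = Mul(Add(-3, x), Pow(Add(-50, P), -1)) = Mul(Pow(Add(-50, P), -1), Add(-3, x)))
Mul(Add(1832, -2494), Pow(Add(Function('q')(-51, 33), Add(-1885, -591)), -1)) = Mul(Add(1832, -2494), Pow(Add(Mul(Pow(Add(-50, -51), -1), Add(-3, 33)), Add(-1885, -591)), -1)) = Mul(-662, Pow(Add(Mul(Pow(-101, -1), 30), -2476), -1)) = Mul(-662, Pow(Add(Mul(Rational(-1, 101), 30), -2476), -1)) = Mul(-662, Pow(Add(Rational(-30, 101), -2476), -1)) = Mul(-662, Pow(Rational(-250106, 101), -1)) = Mul(-662, Rational(-101, 250106)) = Rational(33431, 125053)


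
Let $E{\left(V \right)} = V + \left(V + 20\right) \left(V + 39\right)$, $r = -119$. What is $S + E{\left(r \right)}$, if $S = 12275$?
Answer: $20076$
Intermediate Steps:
$E{\left(V \right)} = V + \left(20 + V\right) \left(39 + V\right)$
$S + E{\left(r \right)} = 12275 + \left(780 + \left(-119\right)^{2} + 60 \left(-119\right)\right) = 12275 + \left(780 + 14161 - 7140\right) = 12275 + 7801 = 20076$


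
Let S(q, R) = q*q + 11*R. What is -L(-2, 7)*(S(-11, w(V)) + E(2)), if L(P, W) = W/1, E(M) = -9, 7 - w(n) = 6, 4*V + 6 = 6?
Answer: -861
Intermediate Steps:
V = 0 (V = -3/2 + (¼)*6 = -3/2 + 3/2 = 0)
w(n) = 1 (w(n) = 7 - 1*6 = 7 - 6 = 1)
S(q, R) = q² + 11*R
L(P, W) = W (L(P, W) = W*1 = W)
-L(-2, 7)*(S(-11, w(V)) + E(2)) = -7*(((-11)² + 11*1) - 9) = -7*((121 + 11) - 9) = -7*(132 - 9) = -7*123 = -1*861 = -861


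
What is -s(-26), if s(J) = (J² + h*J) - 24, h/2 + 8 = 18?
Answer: -132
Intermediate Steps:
h = 20 (h = -16 + 2*18 = -16 + 36 = 20)
s(J) = -24 + J² + 20*J (s(J) = (J² + 20*J) - 24 = -24 + J² + 20*J)
-s(-26) = -(-24 + (-26)² + 20*(-26)) = -(-24 + 676 - 520) = -1*132 = -132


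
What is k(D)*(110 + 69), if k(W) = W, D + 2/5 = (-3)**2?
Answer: 7697/5 ≈ 1539.4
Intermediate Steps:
D = 43/5 (D = -2/5 + (-3)**2 = -2/5 + 9 = 43/5 ≈ 8.6000)
k(D)*(110 + 69) = 43*(110 + 69)/5 = (43/5)*179 = 7697/5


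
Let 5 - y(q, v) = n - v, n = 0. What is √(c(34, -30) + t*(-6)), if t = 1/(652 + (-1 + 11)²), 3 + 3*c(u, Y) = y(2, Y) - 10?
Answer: 29*I*√4794/564 ≈ 3.5601*I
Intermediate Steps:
y(q, v) = 5 + v (y(q, v) = 5 - (0 - v) = 5 - (-1)*v = 5 + v)
c(u, Y) = -8/3 + Y/3 (c(u, Y) = -1 + ((5 + Y) - 10)/3 = -1 + (-5 + Y)/3 = -1 + (-5/3 + Y/3) = -8/3 + Y/3)
t = 1/752 (t = 1/(652 + 10²) = 1/(652 + 100) = 1/752 ≈ 0.0013298)
√(c(34, -30) + t*(-6)) = √((-8/3 + (⅓)*(-30)) + (1/752)*(-6)) = √((-8/3 - 10) - 3/376) = √(-38/3 - 3/376) = √(-14297/1128) = 29*I*√4794/564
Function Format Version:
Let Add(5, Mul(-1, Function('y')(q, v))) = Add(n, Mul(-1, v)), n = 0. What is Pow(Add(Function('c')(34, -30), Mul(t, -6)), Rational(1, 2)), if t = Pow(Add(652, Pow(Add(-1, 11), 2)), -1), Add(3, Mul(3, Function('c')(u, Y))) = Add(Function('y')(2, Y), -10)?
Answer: Mul(Rational(29, 564), I, Pow(4794, Rational(1, 2))) ≈ Mul(3.5601, I)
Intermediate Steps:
Function('y')(q, v) = Add(5, v) (Function('y')(q, v) = Add(5, Mul(-1, Add(0, Mul(-1, v)))) = Add(5, Mul(-1, Mul(-1, v))) = Add(5, v))
Function('c')(u, Y) = Add(Rational(-8, 3), Mul(Rational(1, 3), Y)) (Function('c')(u, Y) = Add(-1, Mul(Rational(1, 3), Add(Add(5, Y), -10))) = Add(-1, Mul(Rational(1, 3), Add(-5, Y))) = Add(-1, Add(Rational(-5, 3), Mul(Rational(1, 3), Y))) = Add(Rational(-8, 3), Mul(Rational(1, 3), Y)))
t = Rational(1, 752) (t = Pow(Add(652, Pow(10, 2)), -1) = Pow(Add(652, 100), -1) = Pow(752, -1) = Rational(1, 752) ≈ 0.0013298)
Pow(Add(Function('c')(34, -30), Mul(t, -6)), Rational(1, 2)) = Pow(Add(Add(Rational(-8, 3), Mul(Rational(1, 3), -30)), Mul(Rational(1, 752), -6)), Rational(1, 2)) = Pow(Add(Add(Rational(-8, 3), -10), Rational(-3, 376)), Rational(1, 2)) = Pow(Add(Rational(-38, 3), Rational(-3, 376)), Rational(1, 2)) = Pow(Rational(-14297, 1128), Rational(1, 2)) = Mul(Rational(29, 564), I, Pow(4794, Rational(1, 2)))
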